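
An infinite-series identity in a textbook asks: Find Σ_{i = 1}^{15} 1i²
=1·n(n + 1)(2n + 1)/6=1·15·16·31/6=1240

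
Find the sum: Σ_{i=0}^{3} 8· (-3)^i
Geometric series: S=a(1 - r^n)/(1 - r)
a=8, r=-3, n=4
S=8(1-81)/4=-160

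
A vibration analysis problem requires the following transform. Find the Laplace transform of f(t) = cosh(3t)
L{cosh(at)}=s/(s²-a²)
L{cosh(3t)}=s/(s²-9)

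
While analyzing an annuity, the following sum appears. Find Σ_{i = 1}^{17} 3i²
= 3·n(n+1)(2n+1)/6 = 3·17·18·35/6 = 5355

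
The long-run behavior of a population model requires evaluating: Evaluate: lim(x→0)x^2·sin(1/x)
Squeeze theorem: -|x^2| ≤ x^2·sin(1/x) ≤ |x^2|
Since x^2 → 0 as x → 0, by squeeze theorem the limit is 0

Answer: 0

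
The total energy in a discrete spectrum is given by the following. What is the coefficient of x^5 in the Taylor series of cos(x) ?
cos(x) has only even powers. Coefficient of x^5=0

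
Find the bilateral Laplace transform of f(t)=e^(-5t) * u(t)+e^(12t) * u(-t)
For e^(-5t) * u(t): L=1/(s+5), Re(s) > -5
For e^(12t) * u(-t): L=-1/(s-12), Re(s) < 12
Combined: F(s)=1/(s+5)-1/(s-12), -5 < Re(s) < 12

Answer: 1/(s+5)-1/(s-12), ROC: -5 < Re(s) < 12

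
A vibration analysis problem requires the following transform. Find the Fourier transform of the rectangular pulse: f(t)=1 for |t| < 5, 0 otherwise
F(omega) = integral from -5 to 5 of e^(-j * omega * t) dt
= 2 * sin(5 * omega)/omega = 10 * sinc(5 * omega/pi)

Answer: 2 * sin(5 * omega)/omega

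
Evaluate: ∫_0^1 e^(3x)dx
Antiderivative: (1/3)e^(3x)
Evaluate: (1/3)(e^3 - 1)

Answer: (e^3 - 1)/3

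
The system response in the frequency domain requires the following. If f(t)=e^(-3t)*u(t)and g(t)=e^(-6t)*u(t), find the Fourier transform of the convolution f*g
By the convolution theorem: F{f*g} = F(omega)*G(omega)
F(omega) = 1/(3 + j*omega), G(omega) = 1/(6 + j*omega)
F{f*g} = 1/((3 + j*omega)(6 + j*omega))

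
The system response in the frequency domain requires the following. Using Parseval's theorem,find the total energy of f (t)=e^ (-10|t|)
Parseval's theorem: E=integral |f(t)|^2 dt=(1/2pi) integral |F(omega)|^2 domega
E=integral_{-inf}^{inf} e^(-20|t|) dt=2*integral_0^inf e^(-20t) dt=2/(2*10)=1/10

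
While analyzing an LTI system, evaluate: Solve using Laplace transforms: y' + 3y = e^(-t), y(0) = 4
Take L: sY - 4+3Y=1/(s+1)
Y(s+3)=1/(s+1)+4
Y=1/((s+1)(s+3))+4/(s+3)
Partial fractions: 1/((s+1)(s+3))=(1/2)/(s+1) - (1/2)/(s+3)
So Y=(1/2)/(s+1)+(7/2)/(s+3)
Inverse Laplace transform (L^(-1){1/(s+1)}=e^(-t), L^(-1){1/(s+3)}=e^(-3t)):

Answer: y(t)=(1/2)·e^(-t)+(7/2)·e^(-3t)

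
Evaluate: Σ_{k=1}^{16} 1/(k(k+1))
Partial fractions: 1/(k(k+1)) = 1/k - 1/(k+1)
Telescoping sum: 1(1-1/17) = 1·16/17

Answer: 16/17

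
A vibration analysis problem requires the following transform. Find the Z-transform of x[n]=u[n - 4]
Using the time-shift property: Z{u[n-4]}=z^(-4)*z/(z-1)
=z^(-3)/(z-1)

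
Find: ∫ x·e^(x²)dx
Let u = x², du = 2x dx
∫ (1/2)e^u du = e^u/2+C

Answer: e^(x²)/2+C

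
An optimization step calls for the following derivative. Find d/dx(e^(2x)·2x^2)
Product rule: (fg)' = f'g+fg'
f = e^(2x), f' = 2·e^(2x)
g = 2x^2, g' = 4x

Answer: 4·e^(2x)·x^2+4·e^(2x)·x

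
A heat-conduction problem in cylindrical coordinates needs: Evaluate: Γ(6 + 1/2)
Γ(n+1/2) = (2n)!√π/(4^n·n!)
= 479001600√π/(4096·720) = (10395/64)·√π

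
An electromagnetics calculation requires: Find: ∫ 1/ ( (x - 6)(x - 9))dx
Partial fractions: 1/((x-6)(x-9))=A/(x-6)+B/(x-9)
A=-1/3, B=1/3
∫ [-1/3· 1/(x-6)+1/3· 1/(x-9)] dx
=(1/3)[ln|x-9| - ln|x-6|]+C

Answer: (1/3)·ln|(x-9)/(x-6)|+C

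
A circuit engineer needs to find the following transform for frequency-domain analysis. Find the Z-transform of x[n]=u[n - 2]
Using the time-shift property: Z{u[n-2]}=z^(-2)*z/(z-1)
=z^(-1)/(z-1)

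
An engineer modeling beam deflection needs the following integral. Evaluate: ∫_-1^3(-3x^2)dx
Step 1: Find antiderivative F(x)=-x^3
Step 2: F(3) - F(-1)=-27 - (1)=-28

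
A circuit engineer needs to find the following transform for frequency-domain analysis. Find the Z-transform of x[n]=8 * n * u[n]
Z{n * u[n]} = z/(z-1)^2
By linearity: Z{8 * n * u[n]} = 8z/(z-1)^2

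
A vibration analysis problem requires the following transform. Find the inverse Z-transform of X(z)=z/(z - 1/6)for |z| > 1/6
Standard pair: z/(z-a) <-> a^n * u[n] for causal signals
With a = 1/6: x[n] = (1/6)^n * u[n]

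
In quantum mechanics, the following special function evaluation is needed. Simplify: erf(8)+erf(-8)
erf is odd: erf(-8)=-erf(8)
erf(8) + erf(-8)=erf(8) - erf(8)=0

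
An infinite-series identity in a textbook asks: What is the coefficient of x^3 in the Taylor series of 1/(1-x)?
1/(1-x)=Σ x^n for |x|<1
All coefficients are 1

Answer: 1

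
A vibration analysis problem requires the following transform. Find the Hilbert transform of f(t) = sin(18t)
The Hilbert transform shifts each frequency component by -pi/2.
H{sin(wt)} = -cos(wt)
With w = 18: H{sin(18t)} = -cos(18t)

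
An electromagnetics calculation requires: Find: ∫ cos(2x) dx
Using substitution u = 2x: ∫ cos(u) du/2 = sin(u)/2 + C

Answer: (1/2)sin(2x) + C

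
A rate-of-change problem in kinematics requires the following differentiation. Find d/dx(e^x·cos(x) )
Product rule: (fg)' = f'g + fg'
f = e^x, f' = e^x
g = cos(x), g' = -sin(x)

Answer: e^x·cos(x) - e^x·sin(x)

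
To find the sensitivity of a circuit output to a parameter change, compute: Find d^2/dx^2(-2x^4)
Apply power rule 2 times:
d^1: -8x^3
d^2: -24x^2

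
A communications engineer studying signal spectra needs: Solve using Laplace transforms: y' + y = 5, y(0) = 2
Take L of both sides: sY(s) - 2 + Y(s) = 5/s
Y(s)(s + 1) = 5/s + 2
Y(s) = 5/(s(s + 1)) + 2/(s + 1)
Partial fractions: 5/(s(s + 1)) = 5/s - 5/(s + 1)
So Y(s) = 5/s - 3/(s + 1)
Inverse transform (L^(-1){1/s} = 1, L^(-1){1/(s + 1)} = e^(-t)):

Answer: y(t) = 5 - 3·e^(-t)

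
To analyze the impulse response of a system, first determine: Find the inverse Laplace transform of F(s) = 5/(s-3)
L^(-1){5/(s-a)}=c·e^(at)
Here a=3, c=5

Answer: 5e^(3t)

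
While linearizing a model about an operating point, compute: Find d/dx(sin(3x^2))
Chain rule: d/dx[sin(u)]=cos(u)·u' where u=3x^2
u'=6x

Answer: 6x·cos(3x^2)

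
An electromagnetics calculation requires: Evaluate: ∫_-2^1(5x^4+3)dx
Step 1: Find antiderivative F(x)=x^5 + 3x
Step 2: F(1) - F(-2)=4 - (-38)=42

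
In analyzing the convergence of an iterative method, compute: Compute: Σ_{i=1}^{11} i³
Using formula: Σ i^3 = [n(n+1)/2]² = [11·12/2]² = 4356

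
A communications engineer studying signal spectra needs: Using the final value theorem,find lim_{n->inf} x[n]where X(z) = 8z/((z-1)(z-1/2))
Final value theorem: lim x[n]=lim_{z->1} (z-1) * X(z)
(z-1) * X(z)=8z/(z-1/2)
As z->1: 8/(1-1/2)=8/(1/2)=16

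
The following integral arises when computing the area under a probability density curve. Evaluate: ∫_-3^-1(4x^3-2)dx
Step 1: Find antiderivative F(x) = x^4 - 2x
Step 2: F(-1) - F(-3) = 3 - (87) = -84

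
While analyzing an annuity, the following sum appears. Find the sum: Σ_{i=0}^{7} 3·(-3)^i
Geometric series: S = a(1 - r^n)/(1 - r)
a = 3, r = -3, n = 8
S = 3(1 - 6561)/4 = -4920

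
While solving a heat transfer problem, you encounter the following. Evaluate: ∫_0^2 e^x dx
Antiderivative: e^x
Evaluate: (e^2-1)

Answer: e^2-1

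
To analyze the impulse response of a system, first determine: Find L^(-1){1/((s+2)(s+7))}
Partial fractions: 1/((s+2)(s+7)) = A/(s+2)+B/(s+7)
Cover-up: A = 1/(s+7)|_{s = -2} = 1/5; B = 1/(s+2)|_{s = -7} = -1/5
L^(-1) = (1/5)e^(-2t) - (1/5)e^(-7t)

Answer: (1/5)(e^(-2t) - e^(-7t))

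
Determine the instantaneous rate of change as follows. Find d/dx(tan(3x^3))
Chain rule: d/dx[tan(u)]=sec²(u)·u' where u=3x^3
u'=9x^2

Answer: 9x^2·sec²(3x^3)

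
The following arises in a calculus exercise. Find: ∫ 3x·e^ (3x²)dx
Let u=3x², du=6x dx
∫ (1/2)e^u du=e^u/2+C

Answer: e^(3x²)/2+C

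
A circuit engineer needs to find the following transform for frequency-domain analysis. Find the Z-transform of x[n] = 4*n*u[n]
Z{n*u[n]} = z/(z-1)^2
By linearity: Z{4*n*u[n]} = 4z/(z-1)^2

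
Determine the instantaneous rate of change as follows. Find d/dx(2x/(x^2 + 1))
Quotient rule: (f/g)' = (f'g - fg')/g²
f = 2x, f' = 2
g = x^2+1, g' = 2x

Answer: (2·(x^2+1)-4x^2)/(x^2+1)²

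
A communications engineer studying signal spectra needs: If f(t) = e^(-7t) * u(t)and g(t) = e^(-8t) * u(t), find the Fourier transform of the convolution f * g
By the convolution theorem: F{f * g} = F(omega) * G(omega)
F(omega) = 1/(7+j * omega), G(omega) = 1/(8+j * omega)
F{f * g} = 1/((7+j * omega)(8+j * omega))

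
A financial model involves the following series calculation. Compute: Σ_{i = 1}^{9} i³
Using formula: Σ i^3 = [n(n + 1)/2]² = [9·10/2]² = 2025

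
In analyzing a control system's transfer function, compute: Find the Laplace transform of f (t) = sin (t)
L{sin(wt)} = w/(s²+w²)
L{sin(t)} = 1/(s²+1)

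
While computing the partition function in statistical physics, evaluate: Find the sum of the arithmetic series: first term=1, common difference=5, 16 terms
Last term: a_n = 1 + (16 - 1)·5 = 76
Sum = n(a_1 + a_n)/2 = 16(1 + 76)/2 = 616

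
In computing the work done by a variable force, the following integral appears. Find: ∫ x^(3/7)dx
Power rule: ∫ x^(3/7) dx=x^(10/7)/(10/7) + C

Answer: (7/10)·x^(10/7) + C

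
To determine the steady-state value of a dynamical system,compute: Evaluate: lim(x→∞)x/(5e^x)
Apply L'Hôpital 1 times (∞/∞ each time):
Eventually get 1!/(5e^x) → 0

Answer: 0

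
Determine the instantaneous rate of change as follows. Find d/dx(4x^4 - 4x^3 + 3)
Power rule: d/dx(ax^n) = n·a·x^(n-1)
Term by term: 16·x^3-12·x^2

Answer: 16x^3-12x^2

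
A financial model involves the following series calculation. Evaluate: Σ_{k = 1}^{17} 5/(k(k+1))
Partial fractions: 5/(k(k+1))=5/k - 5/(k+1)
Telescoping sum: 5(1-1/18)=5·17/18

Answer: 85/18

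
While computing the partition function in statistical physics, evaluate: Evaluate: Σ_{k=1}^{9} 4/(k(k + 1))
Partial fractions: 4/(k(k+1)) = 4/k - 4/(k+1)
Telescoping sum: 4(1-1/10) = 4·9/10

Answer: 18/5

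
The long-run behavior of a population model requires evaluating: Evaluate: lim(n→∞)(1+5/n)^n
This is the definition of e^5: lim(1+5/n)^n=e^5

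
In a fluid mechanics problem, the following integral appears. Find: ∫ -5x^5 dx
Using power rule: ∫ -5x^5 dx=-5/6 x^6+C=(-5/6)x^6+C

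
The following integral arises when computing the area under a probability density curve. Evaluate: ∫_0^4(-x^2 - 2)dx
Step 1: Find antiderivative F(x)=(-1/3)x^3-2x
Step 2: F(4) - F(0)=-88/3 - (0)=-88/3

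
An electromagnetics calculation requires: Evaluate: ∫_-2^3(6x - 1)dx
Step 1: Find antiderivative F(x)=3x^2 - x
Step 2: F(3) - F(-2)=24 - (14)=10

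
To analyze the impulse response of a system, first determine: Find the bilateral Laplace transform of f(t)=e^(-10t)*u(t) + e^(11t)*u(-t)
For e^(-10t)*u(t): L = 1/(s + 10), Re(s) > -10
For e^(11t)*u(-t): L = -1/(s-11), Re(s) < 11
Combined: F(s) = 1/(s + 10) - 1/(s-11), -10 < Re(s) < 11

Answer: 1/(s + 10) - 1/(s-11), ROC: -10 < Re(s) < 11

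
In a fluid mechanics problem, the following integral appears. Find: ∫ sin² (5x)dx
Using identity sin²(u) = (1 - cos(2u))/2:
∫ (1 - cos(10x))/2 dx = x/2 - sin(10x)/20+C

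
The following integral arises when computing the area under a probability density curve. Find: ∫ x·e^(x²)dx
Let u=x², du=2x dx
∫ (1/2)e^u du=e^u/2 + C

Answer: e^(x²)/2 + C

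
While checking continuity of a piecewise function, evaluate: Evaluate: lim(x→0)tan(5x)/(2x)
tan(u) ≈ u for small u:
tan(5x)/(2x) ≈ 5x/(2x) = 5/2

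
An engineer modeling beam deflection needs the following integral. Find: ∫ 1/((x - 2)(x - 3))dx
Partial fractions: 1/((x-2)(x-3))=A/(x-2) + B/(x-3)
A=-1, B=1
∫ [-1· 1/(x-2) + 1· 1/(x-3)] dx
=(1)[ln|x-3| - ln|x-2|] + C

Answer: ln|(x-3)/(x-2)| + C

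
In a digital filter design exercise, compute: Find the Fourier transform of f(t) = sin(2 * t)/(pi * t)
sin(W * t)/(pi * t)=(W/pi) * sinc(W * t/pi) is the impulse response of the ideal low-pass filter with cutoff W (here W=2).
Its Fourier transform is a rectangular function:
F(omega)=1 for |omega| < 2, 0 otherwise

Answer: rect(omega/4) [i.e., 1 for |omega| < 2, 0 otherwise]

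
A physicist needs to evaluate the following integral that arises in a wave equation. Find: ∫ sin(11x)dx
Using substitution u = 11x: ∫ sin(u) du/11 = -cos(u)/11 + C

Answer: (-1/11)cos(11x) + C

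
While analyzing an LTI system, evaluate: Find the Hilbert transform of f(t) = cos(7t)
The Hilbert transform shifts each frequency component by -pi/2.
H{cos(wt)} = sin(wt)
With w = 7: H{cos(7t)} = sin(7t)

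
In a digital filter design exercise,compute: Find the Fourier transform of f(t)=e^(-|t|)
Using the standard pair: F{e^(-a|t|)} = 2a/(a^2 + omega^2)
With a = 1: F(omega) = 2/(1 + omega^2)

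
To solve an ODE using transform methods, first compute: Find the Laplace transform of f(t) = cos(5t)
L{cos(wt)} = s/(s² + w²)
L{cos(5t)} = s/(s² + 25)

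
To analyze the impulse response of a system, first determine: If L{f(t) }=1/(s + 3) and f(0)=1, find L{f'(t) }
L{f'(t)}=s·F(s) - f(0)=s/(s + 3) - 1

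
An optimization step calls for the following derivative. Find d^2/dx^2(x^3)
Apply power rule 2 times:
d^1: 3x^2
d^2: 6x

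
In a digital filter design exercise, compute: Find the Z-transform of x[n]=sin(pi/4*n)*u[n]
Z{sin(w0*n)*u[n]}=z*sin(w0)/(z^2-2z*cos(w0)+1)
With w0=pi/4: X(z)=z*sin(pi/4)/(z^2-2z*cos(pi/4)+1)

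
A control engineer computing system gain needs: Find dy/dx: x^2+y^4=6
Differentiate: 2x+4y^3·(dy/dx)=0
dy/dx=-2x/(4y^3)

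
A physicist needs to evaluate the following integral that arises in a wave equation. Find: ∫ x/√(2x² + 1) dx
Let u=2x²+1, du=4x dx
∫ (1/4)·u^(-1/2) du=√u/2+C

Answer: √(2x²+1)/2+C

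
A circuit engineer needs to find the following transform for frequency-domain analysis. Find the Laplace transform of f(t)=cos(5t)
L{cos(wt)} = s/(s² + w²)
L{cos(5t)} = s/(s² + 25)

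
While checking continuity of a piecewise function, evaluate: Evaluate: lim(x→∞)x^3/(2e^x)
Apply L'Hôpital 3 times (∞/∞ each time):
Eventually get 3!/(2e^x) → 0

Answer: 0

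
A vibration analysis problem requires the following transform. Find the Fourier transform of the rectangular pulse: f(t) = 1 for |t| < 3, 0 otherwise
F(omega)=integral from -3 to 3 of e^(-j*omega*t) dt
=2*sin(3*omega)/omega=6*sinc(3*omega/pi)

Answer: 2*sin(3*omega)/omega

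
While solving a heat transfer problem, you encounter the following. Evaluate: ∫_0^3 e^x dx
Antiderivative: e^x
Evaluate: (e^3 - 1)

Answer: e^3 - 1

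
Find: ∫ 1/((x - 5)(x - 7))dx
Partial fractions: 1/((x-5)(x-7)) = A/(x-5) + B/(x-7)
A = -1/2, B = 1/2
∫ [-1/2· 1/(x-5) + 1/2· 1/(x-7)] dx
= (1/2)[ln|x-7| - ln|x-5|] + C

Answer: (1/2)·ln|(x-7)/(x-5)| + C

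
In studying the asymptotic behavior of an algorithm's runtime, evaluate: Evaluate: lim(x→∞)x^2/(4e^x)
Apply L'Hôpital 2 times (∞/∞ each time):
Eventually get 2!/(4e^x) → 0

Answer: 0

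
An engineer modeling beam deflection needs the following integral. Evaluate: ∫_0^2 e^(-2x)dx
Antiderivative: (1/(-2))e^(-2x)
Evaluate: (1/(-2))(e^-4 - 1)

Answer: (e^-4 - 1)/(-2)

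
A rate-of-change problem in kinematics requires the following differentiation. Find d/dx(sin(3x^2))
Chain rule: d/dx[sin(u)]=cos(u)·u' where u=3x^2
u'=6x

Answer: 6x·cos(3x^2)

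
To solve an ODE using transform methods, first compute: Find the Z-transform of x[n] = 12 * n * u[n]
Z{n * u[n]} = z/(z-1)^2
By linearity: Z{12 * n * u[n]} = 12z/(z-1)^2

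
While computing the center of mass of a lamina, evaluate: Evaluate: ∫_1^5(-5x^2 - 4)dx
Step 1: Find antiderivative F(x)=(-5/3)x^3-4x
Step 2: F(5) - F(1)=-685/3 - (-17/3)=-668/3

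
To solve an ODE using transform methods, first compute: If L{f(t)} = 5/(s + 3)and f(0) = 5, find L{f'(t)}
L{f'(t)}=s·F(s) - f(0)=5s/(s+3)-5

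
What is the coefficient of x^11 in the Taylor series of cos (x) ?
cos(x) has only even powers. Coefficient of x^11 = 0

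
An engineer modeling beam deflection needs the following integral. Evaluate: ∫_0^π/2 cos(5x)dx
Antiderivative: sin(5x)/5
Evaluate at bounds: [sin(5·π/2)/5] - [sin(5·0)/5]
=((1) - (0))/5=1/5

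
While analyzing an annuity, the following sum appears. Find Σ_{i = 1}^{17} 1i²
=1·n(n+1)(2n+1)/6=1·17·18·35/6=1785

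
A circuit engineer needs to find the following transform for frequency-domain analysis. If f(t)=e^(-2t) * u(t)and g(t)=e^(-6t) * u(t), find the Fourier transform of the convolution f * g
By the convolution theorem: F{f * g}=F(omega) * G(omega)
F(omega)=1/(2 + j * omega), G(omega)=1/(6 + j * omega)
F{f * g}=1/((2 + j * omega)(6 + j * omega))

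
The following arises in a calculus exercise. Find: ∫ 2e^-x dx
Since d/dx[e^-x] = - e^-x, we get -2e^-x + C

Answer: -2e^-x + C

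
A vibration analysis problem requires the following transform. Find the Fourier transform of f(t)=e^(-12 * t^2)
The Fourier transform of a Gaussian e^(-a*t^2) is sqrt(pi/a)*e^(-omega^2/(4a)).
With a=12: F(omega)=sqrt(pi/12)*e^(-omega^2/48)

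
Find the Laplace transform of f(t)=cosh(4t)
L{cosh(at)} = s/(s²-a²)
L{cosh(4t)} = s/(s²-16)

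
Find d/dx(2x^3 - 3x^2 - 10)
Power rule: d/dx(ax^n) = n·a·x^(n-1)
Term by term: 6·x^2-6·x

Answer: 6x^2-6x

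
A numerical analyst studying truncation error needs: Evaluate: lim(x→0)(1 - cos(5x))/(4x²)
Using 1-cos(u) ≈ u²/2 for small u:
(1-cos(5x)) ≈ (5x)²/2 = 25x²/2
So limit = 25/(2·4) = 25/8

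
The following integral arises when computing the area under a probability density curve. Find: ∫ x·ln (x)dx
By parts: u = ln(x), dv = x dx
du = 1/x dx, v = x^2/2
= x^2·ln(x)/2 - ∫ x/2 dx
= x^2·ln(x)/2 - x^2/4 + C

Answer: x^2(ln(x)/2 - 1/4) + C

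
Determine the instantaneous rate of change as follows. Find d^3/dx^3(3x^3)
Apply power rule 3 times:
d^1: 9x^2
d^2: 18x
d^3: 18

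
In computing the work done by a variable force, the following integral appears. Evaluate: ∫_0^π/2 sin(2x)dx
Antiderivative: -cos(2x)/2
Evaluate at bounds: [-cos(2·π/2)/2] - [-cos(2·0)/2]
=(-(-1)+(1))/2=1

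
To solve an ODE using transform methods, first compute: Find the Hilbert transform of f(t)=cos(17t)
The Hilbert transform shifts each frequency component by -pi/2.
H{cos(wt)} = sin(wt)
With w = 17: H{cos(17t)} = sin(17t)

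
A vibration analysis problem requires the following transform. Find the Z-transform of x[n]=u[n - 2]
Using the time-shift property: Z{u[n-2]}=z^(-2)*z/(z-1)
=z^(-1)/(z-1)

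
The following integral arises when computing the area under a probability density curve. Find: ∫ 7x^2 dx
Using power rule: ∫ 7x^2 dx=7/3 x^3+C=(7/3)x^3+C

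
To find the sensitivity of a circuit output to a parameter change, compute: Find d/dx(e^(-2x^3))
Chain rule: d/dx[e^u] = e^u · u' where u = -2x^3
u' = -6x^2

Answer: -6x^2·e^(-2x^3)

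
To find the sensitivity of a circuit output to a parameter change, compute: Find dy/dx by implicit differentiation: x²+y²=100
Differentiate both sides: 2x+2y·(dy/dx)=0
Solve: dy/dx=-2x/(2y)=-x/y

Answer: dy/dx=-x/y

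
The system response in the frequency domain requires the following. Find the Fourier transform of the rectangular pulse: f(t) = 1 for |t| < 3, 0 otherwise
F(omega) = integral from -3 to 3 of e^(-j * omega * t) dt
= 2 * sin(3 * omega)/omega = 6 * sinc(3 * omega/pi)

Answer: 2 * sin(3 * omega)/omega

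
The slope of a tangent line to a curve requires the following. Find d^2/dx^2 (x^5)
Apply power rule 2 times:
d^1: 5x^4
d^2: 20x^3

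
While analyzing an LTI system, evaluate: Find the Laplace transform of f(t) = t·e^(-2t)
L{t·e^(at)} = 1/(s-a)²
L{t·e^(-2t)} = 1/(s + 2)²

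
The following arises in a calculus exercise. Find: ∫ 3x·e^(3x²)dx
Let u=3x², du=6x dx
∫ (1/2)e^u du=e^u/2 + C

Answer: e^(3x²)/2 + C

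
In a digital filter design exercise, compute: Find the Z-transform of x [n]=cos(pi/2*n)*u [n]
Z{cos(w0*n)*u[n]}=z(z - cos(w0))/(z^2-2z*cos(w0)+1)
With w0=pi/2: X(z)=z(z - cos(pi/2))/(z^2-2z*cos(pi/2)+1)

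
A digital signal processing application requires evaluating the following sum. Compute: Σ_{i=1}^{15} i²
Using formula: Σ i^2=n(n+1)(2n+1)/6=15·16·31/6=1240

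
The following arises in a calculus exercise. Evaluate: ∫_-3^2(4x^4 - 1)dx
Step 1: Find antiderivative F(x)=(4/5)x^5 - x
Step 2: F(2) - F(-3)=118/5 - (-957/5)=215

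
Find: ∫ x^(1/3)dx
Power rule: ∫ x^(1/3) dx = x^(4/3)/(4/3) + C

Answer: (3/4)·x^(4/3) + C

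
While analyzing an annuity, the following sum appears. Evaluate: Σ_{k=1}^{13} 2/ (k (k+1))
Partial fractions: 2/(k(k + 1))=2/k - 2/(k + 1)
Telescoping sum: 2(1 - 1/14)=2·13/14

Answer: 13/7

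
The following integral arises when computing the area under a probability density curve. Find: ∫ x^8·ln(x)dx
By parts: u=ln(x), dv=x^8 dx
du=1/x dx, v=x^9/9
=x^9·ln(x)/9 - ∫ x^8/9 dx
=x^9·ln(x)/9 - x^9/81+C

Answer: x^9(ln(x)/9-1/81)+C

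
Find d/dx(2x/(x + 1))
Quotient rule: (f/g)' = (f'g - fg')/g²
f = 2x, f' = 2
g = x + 1, g' = 1

Answer: (2·(x + 1) - 2x)/(x + 1)²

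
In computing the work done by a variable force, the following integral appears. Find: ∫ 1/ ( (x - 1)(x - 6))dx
Partial fractions: 1/((x-1)(x-6)) = A/(x-1) + B/(x-6)
A = -1/5, B = 1/5
∫ [-1/5· 1/(x-1) + 1/5· 1/(x-6)] dx
= (1/5)[ln|x-6| - ln|x-1|] + C

Answer: (1/5)·ln|(x-6)/(x-1)| + C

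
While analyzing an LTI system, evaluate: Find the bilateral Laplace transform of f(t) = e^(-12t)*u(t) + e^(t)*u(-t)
For e^(-12t)*u(t): L = 1/(s+12), Re(s) > -12
For e^(t)*u(-t): L = -1/(s-1), Re(s) < 1
Combined: F(s) = 1/(s+12)-1/(s-1), -12 < Re(s) < 1

Answer: 1/(s+12)-1/(s-1), ROC: -12 < Re(s) < 1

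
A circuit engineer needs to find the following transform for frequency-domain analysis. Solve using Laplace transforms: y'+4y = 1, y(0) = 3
Take L of both sides: sY(s)-3+4Y(s) = 1/s
Y(s)(s+4) = 1/s+3
Y(s) = 1/(s(s+4))+3/(s+4)
Partial fractions: 1/(s(s+4)) = (1/4)/s - (1/4)/(s+4)
So Y(s) = (1/4)/s+(11/4)/(s+4)
Inverse transform (L^(-1){1/s} = 1, L^(-1){1/(s+4)} = e^(-4t)):

Answer: y(t) = 1/4+(11/4)·e^(-4t)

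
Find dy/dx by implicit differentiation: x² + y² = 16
Differentiate both sides: 2x + 2y·(dy/dx) = 0
Solve: dy/dx = -2x/(2y) = -x/y

Answer: dy/dx = -x/y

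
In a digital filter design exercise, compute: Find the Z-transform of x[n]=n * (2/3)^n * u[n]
Using the property Z{n * a^n * u[n]}=az/(z-a)^2
With a=2/3: X(z)=(2/3)z/(z - 2/3)^2, |z| > 2/3

Answer: (2/3)z/(z - 2/3)^2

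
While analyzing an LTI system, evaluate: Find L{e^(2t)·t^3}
First shifting: L{e^(at)f(t)}=F(s-a)
L{t^3}=6/s^4
Shift s → s-2: 6/(s-2)^4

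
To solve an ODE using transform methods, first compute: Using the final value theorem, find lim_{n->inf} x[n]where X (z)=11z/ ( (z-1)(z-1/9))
Final value theorem: lim x[n]=lim_{z->1} (z-1) * X(z)
(z-1) * X(z)=11z/(z-1/9)
As z->1: 11/(1 - 1/9)=11/(8/9)=99/8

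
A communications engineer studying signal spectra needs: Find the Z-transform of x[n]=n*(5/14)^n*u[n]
Using the property Z{n * a^n * u[n]} = az/(z-a)^2
With a = 5/14: X(z) = (5/14)z/(z - 5/14)^2, |z| > 5/14

Answer: (5/14)z/(z - 5/14)^2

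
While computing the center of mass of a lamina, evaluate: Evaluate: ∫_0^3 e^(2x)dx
Antiderivative: (1/2)e^(2x)
Evaluate: (1/2)(e^6 - 1)

Answer: (e^6 - 1)/2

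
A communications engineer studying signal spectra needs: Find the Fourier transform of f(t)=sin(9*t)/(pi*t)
sin(W * t)/(pi * t) = (W/pi) * sinc(W * t/pi) is the impulse response of the ideal low-pass filter with cutoff W (here W = 9).
Its Fourier transform is a rectangular function:
F(omega) = 1 for |omega| < 9, 0 otherwise

Answer: rect(omega/18) [i.e., 1 for |omega| < 9, 0 otherwise]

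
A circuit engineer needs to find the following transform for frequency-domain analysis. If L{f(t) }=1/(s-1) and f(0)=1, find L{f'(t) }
L{f'(t)}=s·F(s) - f(0)=s/(s-1) - 1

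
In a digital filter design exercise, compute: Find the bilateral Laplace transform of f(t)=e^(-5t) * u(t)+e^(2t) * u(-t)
For e^(-5t)*u(t): L=1/(s+5), Re(s) > -5
For e^(2t)*u(-t): L=-1/(s-2), Re(s) < 2
Combined: F(s)=1/(s+5)-1/(s-2), -5 < Re(s) < 2

Answer: 1/(s+5)-1/(s-2), ROC: -5 < Re(s) < 2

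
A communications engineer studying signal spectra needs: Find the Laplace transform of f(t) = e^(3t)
L{e^(at)}=1/(s-a)
L{e^(3t)}=1/(s-3)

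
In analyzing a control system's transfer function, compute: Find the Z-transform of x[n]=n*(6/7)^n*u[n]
Using the property Z{n*a^n*u[n]}=az/(z-a)^2
With a=6/7: X(z)=(6/7)z/(z - 6/7)^2, |z| > 6/7

Answer: (6/7)z/(z - 6/7)^2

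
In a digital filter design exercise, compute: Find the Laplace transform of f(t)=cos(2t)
L{cos(wt)} = s/(s²+w²)
L{cos(2t)} = s/(s²+4)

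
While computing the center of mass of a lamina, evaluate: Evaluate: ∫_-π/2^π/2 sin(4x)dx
Antiderivative: -cos(4x)/4
Evaluate at bounds: [-cos(4·π/2)/4] - [-cos(4·-π/2)/4]
= (-(1)+(1))/4 = 0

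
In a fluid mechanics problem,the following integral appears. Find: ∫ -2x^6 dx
Using power rule: ∫ -2x^6 dx = -2/7 x^7 + C = (-2/7)x^7 + C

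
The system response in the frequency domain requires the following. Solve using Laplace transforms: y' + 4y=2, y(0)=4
Take L of both sides: sY(s) - 4 + 4Y(s)=2/s
Y(s)(s + 4)=2/s + 4
Y(s)=2/(s(s + 4)) + 4/(s + 4)
Partial fractions: 2/(s(s + 4))=(1/2)/s - (1/2)/(s + 4)
So Y(s)=(1/2)/s + (7/2)/(s + 4)
Inverse transform (L^(-1){1/s}=1, L^(-1){1/(s + 4)}=e^(-4t)):

Answer: y(t)=1/2 + (7/2)·e^(-4t)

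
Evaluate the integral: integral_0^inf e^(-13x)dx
integral_0^inf e^(-13x) dx = [-1/13 * e^(-13x)]_0^inf
= 0 - (-1/13) = 1/13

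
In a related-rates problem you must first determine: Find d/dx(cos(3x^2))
Chain rule: d/dx[cos(u)] = -sin(u)·u' where u = 3x^2
u' = 6x

Answer: -6x·sin(3x^2)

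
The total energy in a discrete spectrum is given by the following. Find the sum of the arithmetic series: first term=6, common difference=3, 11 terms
Last term: a_n=6+(11-1)·3=36
Sum=n(a_1+a_n)/2=11(6+36)/2=231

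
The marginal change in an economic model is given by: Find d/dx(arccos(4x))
d/dx[arccos(u)] = -u'/√(1-u²), u = 4x, u' = 4

Answer: -4/√(1-16x²)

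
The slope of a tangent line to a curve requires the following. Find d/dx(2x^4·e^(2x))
Product rule: (fg)' = f'g + fg'
f = 2x^4, f' = 8x^3
g = e^(2x), g' = 2·e^(2x)

Answer: 8x^3·e^(2x) + 4x^4·e^(2x)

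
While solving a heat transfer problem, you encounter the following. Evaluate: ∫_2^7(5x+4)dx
Step 1: Find antiderivative F(x) = (5/2)x^2+4x
Step 2: F(7) - F(2) = 301/2 - (18) = 265/2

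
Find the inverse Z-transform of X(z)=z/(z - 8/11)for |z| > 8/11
Standard pair: z/(z-a) <-> a^n*u[n] for causal signals
With a = 8/11: x[n] = (8/11)^n*u[n]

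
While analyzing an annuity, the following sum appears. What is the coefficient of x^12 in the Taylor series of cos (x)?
cos(x)=Σ (-1)^k x^(2k)/(2k)!
For x^12: (-1)^6/12!=1/479001600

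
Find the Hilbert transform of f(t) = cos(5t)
The Hilbert transform shifts each frequency component by -pi/2.
H{cos(wt)} = sin(wt)
With w = 5: H{cos(5t)} = sin(5t)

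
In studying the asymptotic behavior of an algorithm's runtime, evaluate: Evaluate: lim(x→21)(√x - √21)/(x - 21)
Multiply by conjugate (√x + √21)/(√x + √21):
= (x - 21)/((x - 21)(√x + √21)) = 1/(√x + √21)
As x → 21: 1/(2√21)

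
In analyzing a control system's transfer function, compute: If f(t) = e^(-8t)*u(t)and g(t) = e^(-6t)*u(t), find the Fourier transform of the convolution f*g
By the convolution theorem: F{f*g} = F(omega)*G(omega)
F(omega) = 1/(8 + j*omega), G(omega) = 1/(6 + j*omega)
F{f*g} = 1/((8 + j*omega)(6 + j*omega))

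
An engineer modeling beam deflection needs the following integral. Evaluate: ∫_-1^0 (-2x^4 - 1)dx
Step 1: Find antiderivative F(x) = (-2/5)x^5 - x
Step 2: F(0) - F(-1) = 0 - (7/5) = -7/5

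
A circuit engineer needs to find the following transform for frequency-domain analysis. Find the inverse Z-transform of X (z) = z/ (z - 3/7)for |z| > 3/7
Standard pair: z/(z-a) <-> a^n * u[n] for causal signals
With a = 3/7: x[n] = (3/7)^n * u[n]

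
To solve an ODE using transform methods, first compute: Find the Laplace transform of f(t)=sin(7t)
L{sin(wt)} = w/(s²+w²)
L{sin(7t)} = 7/(s²+49)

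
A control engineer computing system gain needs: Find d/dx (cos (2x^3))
Chain rule: d/dx[cos(u)] = -sin(u)·u' where u = 2x^3
u' = 6x^2

Answer: -6x^2·sin(2x^3)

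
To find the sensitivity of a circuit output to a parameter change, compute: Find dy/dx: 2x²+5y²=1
Differentiate: 4x + 10y·(dy/dx) = 0
dy/dx = -4x/(10y) = -(2/5)·(x/y)

Answer: dy/dx = -(2/5)·(x/y)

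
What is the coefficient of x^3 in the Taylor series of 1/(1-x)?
1/(1-x)=Σ x^n for |x|<1
All coefficients are 1

Answer: 1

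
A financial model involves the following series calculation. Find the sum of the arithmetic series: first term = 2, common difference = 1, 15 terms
Last term: a_n = 2 + (15 - 1)·1 = 16
Sum = n(a_1 + a_n)/2 = 15(2 + 16)/2 = 135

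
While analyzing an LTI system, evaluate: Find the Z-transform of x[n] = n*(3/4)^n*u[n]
Using the property Z{n * a^n * u[n]}=az/(z-a)^2
With a=3/4: X(z)=(3/4)z/(z - 3/4)^2, |z| > 3/4

Answer: (3/4)z/(z - 3/4)^2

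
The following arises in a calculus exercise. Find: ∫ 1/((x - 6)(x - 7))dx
Partial fractions: 1/((x-6)(x-7)) = A/(x-6) + B/(x-7)
A = -1, B = 1
∫ [-1· 1/(x-6) + 1· 1/(x-7)] dx
= (1)[ln|x-7| - ln|x-6|] + C

Answer: ln|(x-7)/(x-6)| + C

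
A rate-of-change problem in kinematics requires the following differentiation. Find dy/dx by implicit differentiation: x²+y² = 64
Differentiate both sides: 2x+2y·(dy/dx)=0
Solve: dy/dx=-2x/(2y)=-x/y

Answer: dy/dx=-x/y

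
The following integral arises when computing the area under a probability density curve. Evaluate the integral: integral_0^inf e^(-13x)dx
integral_0^inf e^(-13x) dx = [-1/13 * e^(-13x)]_0^inf
= 0 - (-1/13) = 1/13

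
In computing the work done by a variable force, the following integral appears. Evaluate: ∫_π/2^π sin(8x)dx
Antiderivative: -cos(8x)/8
Evaluate at bounds: [-cos(8·π)/8] - [-cos(8·π/2)/8]
= (-(1)+(1))/8 = 0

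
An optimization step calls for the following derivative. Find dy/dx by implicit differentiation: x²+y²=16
Differentiate both sides: 2x + 2y·(dy/dx)=0
Solve: dy/dx=-2x/(2y)=-x/y

Answer: dy/dx=-x/y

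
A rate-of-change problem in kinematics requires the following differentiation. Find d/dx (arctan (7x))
d/dx[arctan(u)]=u'/(1 + u²), u=7x, u'=7

Answer: 7/(1 + 49x²)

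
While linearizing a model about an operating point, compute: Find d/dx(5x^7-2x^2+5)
Power rule: d/dx(ax^n) = n·a·x^(n-1)
Term by term: 35·x^6-4·x

Answer: 35x^6-4x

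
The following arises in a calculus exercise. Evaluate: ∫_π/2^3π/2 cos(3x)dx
Antiderivative: sin(3x)/3
Evaluate at bounds: [sin(3·3π/2)/3] - [sin(3·π/2)/3]
=((1) - (-1))/3=2/3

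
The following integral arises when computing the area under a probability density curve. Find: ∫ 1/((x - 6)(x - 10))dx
Partial fractions: 1/((x-6)(x-10)) = A/(x-6) + B/(x-10)
A = -1/4, B = 1/4
∫ [-1/4· 1/(x-6) + 1/4· 1/(x-10)] dx
= (1/4)[ln|x-10| - ln|x-6|] + C

Answer: (1/4)·ln|(x-10)/(x-6)| + C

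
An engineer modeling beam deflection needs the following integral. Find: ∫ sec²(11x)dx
Since d/dx[tan(11x)] = 11sec²(11x), integral = tan(11x)/11+C

Answer: (1/11)tan(11x)+C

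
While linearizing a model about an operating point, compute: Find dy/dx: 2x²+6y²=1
Differentiate: 4x + 12y·(dy/dx)=0
dy/dx=-4x/(12y)=-(1/3)·(x/y)

Answer: dy/dx=-(1/3)·(x/y)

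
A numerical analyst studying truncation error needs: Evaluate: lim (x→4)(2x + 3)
Polynomial is continuous, so substitute x=4:
2·4 + 3=11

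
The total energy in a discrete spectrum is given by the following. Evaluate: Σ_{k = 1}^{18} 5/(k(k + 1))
Partial fractions: 5/(k(k+1)) = 5/k - 5/(k+1)
Telescoping sum: 5(1-1/19) = 5·18/19

Answer: 90/19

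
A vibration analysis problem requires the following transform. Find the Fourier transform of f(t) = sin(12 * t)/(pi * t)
sin(W*t)/(pi*t) = (W/pi)*sinc(W*t/pi) is the impulse response of the ideal low-pass filter with cutoff W (here W = 12).
Its Fourier transform is a rectangular function:
F(omega) = 1 for |omega| < 12, 0 otherwise

Answer: rect(omega/24) [i.e., 1 for |omega| < 12, 0 otherwise]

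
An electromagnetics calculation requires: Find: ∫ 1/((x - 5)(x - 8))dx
Partial fractions: 1/((x-5)(x-8))=A/(x-5) + B/(x-8)
A=-1/3, B=1/3
∫ [-1/3· 1/(x-5) + 1/3· 1/(x-8)] dx
=(1/3)[ln|x-8| - ln|x-5|] + C

Answer: (1/3)·ln|(x-8)/(x-5)| + C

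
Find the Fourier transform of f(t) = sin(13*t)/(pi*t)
sin(W * t)/(pi * t)=(W/pi) * sinc(W * t/pi) is the impulse response of the ideal low-pass filter with cutoff W (here W=13).
Its Fourier transform is a rectangular function:
F(omega)=1 for |omega| < 13, 0 otherwise

Answer: rect(omega/26) [i.e., 1 for |omega| < 13, 0 otherwise]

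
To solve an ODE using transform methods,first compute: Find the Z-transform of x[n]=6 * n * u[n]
Z{n * u[n]} = z/(z-1)^2
By linearity: Z{6 * n * u[n]} = 6z/(z-1)^2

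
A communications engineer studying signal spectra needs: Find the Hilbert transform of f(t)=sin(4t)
The Hilbert transform shifts each frequency component by -pi/2.
H{sin(wt)} = -cos(wt)
With w = 4: H{sin(4t)} = -cos(4t)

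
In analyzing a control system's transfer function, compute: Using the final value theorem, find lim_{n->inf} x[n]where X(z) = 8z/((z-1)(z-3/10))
Final value theorem: lim x[n]=lim_{z->1} (z-1)*X(z)
(z-1)*X(z)=8z/(z-3/10)
As z->1: 8/(1-3/10)=8/(7/10)=80/7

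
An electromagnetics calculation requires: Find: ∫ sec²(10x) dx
Since d/dx[tan(10x)] = 10sec²(10x), integral = tan(10x)/10 + C

Answer: (1/10)tan(10x) + C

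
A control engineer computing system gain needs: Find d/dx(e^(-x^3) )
Chain rule: d/dx[e^u] = e^u · u' where u = -x^3
u' = -3x^2

Answer: -3x^2·e^(-x^3)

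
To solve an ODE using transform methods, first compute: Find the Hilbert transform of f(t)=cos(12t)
The Hilbert transform shifts each frequency component by -pi/2.
H{cos(wt)} = sin(wt)
With w = 12: H{cos(12t)} = sin(12t)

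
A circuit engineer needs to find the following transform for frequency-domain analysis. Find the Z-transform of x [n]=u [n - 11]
Using the time-shift property: Z{u[n-11]}=z^(-11) * z/(z-1)
=z^(-10)/(z-1)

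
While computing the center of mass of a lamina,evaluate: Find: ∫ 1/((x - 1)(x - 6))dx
Partial fractions: 1/((x-1)(x-6)) = A/(x-1) + B/(x-6)
A = -1/5, B = 1/5
∫ [-1/5· 1/(x-1) + 1/5· 1/(x-6)] dx
= (1/5)[ln|x-6| - ln|x-1|] + C

Answer: (1/5)·ln|(x-6)/(x-1)| + C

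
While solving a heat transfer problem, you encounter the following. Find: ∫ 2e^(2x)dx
Since d/dx[e^(2x)] = 2e^(2x), we get 1 e^(2x)+C

Answer: e^(2x)+C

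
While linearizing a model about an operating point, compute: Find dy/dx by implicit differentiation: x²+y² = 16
Differentiate both sides: 2x+2y·(dy/dx)=0
Solve: dy/dx=-2x/(2y)=-x/y

Answer: dy/dx=-x/y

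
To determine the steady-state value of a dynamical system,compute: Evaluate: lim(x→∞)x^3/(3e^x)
Apply L'Hôpital 3 times (∞/∞ each time):
Eventually get 3!/(3e^x) → 0

Answer: 0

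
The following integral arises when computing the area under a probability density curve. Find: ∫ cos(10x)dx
Using substitution u = 10x: ∫ cos(u) du/10 = sin(u)/10+C

Answer: (1/10)sin(10x)+C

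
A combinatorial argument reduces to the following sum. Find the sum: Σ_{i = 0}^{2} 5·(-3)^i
Geometric series: S = a(1 - r^n)/(1 - r)
a = 5, r = -3, n = 3
S = 5(1+27)/4 = 35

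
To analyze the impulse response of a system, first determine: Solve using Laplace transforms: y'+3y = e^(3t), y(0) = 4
Take L: sY - 4 + 3Y = 1/(s-3)
Y(s + 3) = 1/(s-3) + 4
Y = 1/((s-3)(s + 3)) + 4/(s + 3)
Partial fractions: 1/((s-3)(s + 3)) = (1/6)/(s-3) - (1/6)/(s + 3)
So Y = (1/6)/(s-3) + (23/6)/(s + 3)
Inverse Laplace transform (L^(-1){1/(s-3)} = e^(3t), L^(-1){1/(s + 3)} = e^(-3t)):

Answer: y(t) = (1/6)·e^(3t) + (23/6)·e^(-3t)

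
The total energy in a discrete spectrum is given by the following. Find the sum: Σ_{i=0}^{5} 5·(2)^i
Geometric series: S = a(1 - r^n)/(1 - r)
a = 5, r = 2, n = 6
S = 5(1-64)/-1 = 315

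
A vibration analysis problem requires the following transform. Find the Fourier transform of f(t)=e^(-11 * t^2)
The Fourier transform of a Gaussian e^(-a*t^2) is sqrt(pi/a)*e^(-omega^2/(4a)).
With a=11: F(omega)=sqrt(pi/11)*e^(-omega^2/44)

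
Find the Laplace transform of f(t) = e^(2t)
L{e^(at)} = 1/(s-a)
L{e^(2t)} = 1/(s-2)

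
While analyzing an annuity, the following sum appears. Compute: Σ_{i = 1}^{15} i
Using formula: Σ i^1=n(n + 1)/2=15·16/2=120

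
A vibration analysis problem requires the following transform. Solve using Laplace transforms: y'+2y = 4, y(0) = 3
Take L of both sides: sY(s)-3+2Y(s) = 4/s
Y(s)(s+2) = 4/s+3
Y(s) = 4/(s(s+2))+3/(s+2)
Partial fractions: 4/(s(s+2)) = 2/s - 2/(s+2)
So Y(s) = 2/s+1/(s+2)
Inverse transform (L^(-1){1/s} = 1, L^(-1){1/(s+2)} = e^(-2t)):

Answer: y(t) = 2+e^(-2t)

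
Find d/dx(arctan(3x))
d/dx[arctan(u)] = u'/(1+u²), u = 3x, u' = 3

Answer: 3/(1+9x²)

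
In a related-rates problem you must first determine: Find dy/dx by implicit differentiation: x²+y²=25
Differentiate both sides: 2x+2y·(dy/dx) = 0
Solve: dy/dx = -2x/(2y) = -x/y

Answer: dy/dx = -x/y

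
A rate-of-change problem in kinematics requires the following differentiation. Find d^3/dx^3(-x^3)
Apply power rule 3 times:
d^1: -3x^2
d^2: -6x
d^3: -6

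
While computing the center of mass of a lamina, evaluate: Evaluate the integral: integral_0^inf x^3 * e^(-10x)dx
This is a Gamma integral. Substitute u = 10x (du = 10 dx):
integral_0^inf x^3 * e^(-10x) dx = (1/10^4) integral_0^inf u^3 * e^(-u) du
= Gamma(4)/10^4 = 3!/10^4 = 6/10000

Answer: 3/5000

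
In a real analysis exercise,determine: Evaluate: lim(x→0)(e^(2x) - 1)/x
L'Hôpital (0/0): lim 2e^(2x)/1=2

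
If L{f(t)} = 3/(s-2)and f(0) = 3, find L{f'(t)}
L{f'(t)}=s·F(s) - f(0)=3s/(s-2)-3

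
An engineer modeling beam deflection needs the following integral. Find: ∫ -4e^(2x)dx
Since d/dx[e^(2x)] = 2e^(2x), we get -2 e^(2x)+C

Answer: -2e^(2x)+C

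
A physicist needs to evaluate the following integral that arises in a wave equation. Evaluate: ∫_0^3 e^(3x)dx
Antiderivative: (1/3)e^(3x)
Evaluate: (1/3)(e^9-1)

Answer: (e^9-1)/3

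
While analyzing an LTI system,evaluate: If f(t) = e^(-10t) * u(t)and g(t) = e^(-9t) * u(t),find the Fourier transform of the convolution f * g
By the convolution theorem: F{f*g}=F(omega)*G(omega)
F(omega)=1/(10+j*omega), G(omega)=1/(9+j*omega)
F{f*g}=1/((10+j*omega)(9+j*omega))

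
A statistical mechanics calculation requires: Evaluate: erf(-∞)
erf(-∞)=-1 (the error function is odd, so erf(-∞)=-erf(∞)=-1)

Answer: -1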